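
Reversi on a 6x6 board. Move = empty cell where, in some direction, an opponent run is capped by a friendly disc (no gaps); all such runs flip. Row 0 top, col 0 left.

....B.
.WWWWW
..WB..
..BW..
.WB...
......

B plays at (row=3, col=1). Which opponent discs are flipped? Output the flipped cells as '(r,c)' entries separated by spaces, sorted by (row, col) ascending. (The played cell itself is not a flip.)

Dir NW: first cell '.' (not opp) -> no flip
Dir N: first cell '.' (not opp) -> no flip
Dir NE: opp run (2,2) (1,3) capped by B -> flip
Dir W: first cell '.' (not opp) -> no flip
Dir E: first cell 'B' (not opp) -> no flip
Dir SW: first cell '.' (not opp) -> no flip
Dir S: opp run (4,1), next='.' -> no flip
Dir SE: first cell 'B' (not opp) -> no flip

Answer: (1,3) (2,2)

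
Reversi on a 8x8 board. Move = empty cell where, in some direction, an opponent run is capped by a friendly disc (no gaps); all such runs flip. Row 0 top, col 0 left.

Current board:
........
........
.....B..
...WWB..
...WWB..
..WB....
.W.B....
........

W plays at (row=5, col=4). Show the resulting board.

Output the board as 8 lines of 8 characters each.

Place W at (5,4); scan 8 dirs for brackets.
Dir NW: first cell 'W' (not opp) -> no flip
Dir N: first cell 'W' (not opp) -> no flip
Dir NE: opp run (4,5), next='.' -> no flip
Dir W: opp run (5,3) capped by W -> flip
Dir E: first cell '.' (not opp) -> no flip
Dir SW: opp run (6,3), next='.' -> no flip
Dir S: first cell '.' (not opp) -> no flip
Dir SE: first cell '.' (not opp) -> no flip
All flips: (5,3)

Answer: ........
........
.....B..
...WWB..
...WWB..
..WWW...
.W.B....
........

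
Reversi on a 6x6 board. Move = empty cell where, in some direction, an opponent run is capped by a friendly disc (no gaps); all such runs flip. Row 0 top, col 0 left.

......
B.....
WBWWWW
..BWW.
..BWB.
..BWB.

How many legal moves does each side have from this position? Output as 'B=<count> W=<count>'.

-- B to move --
(1,1): flips 2 -> legal
(1,2): flips 1 -> legal
(1,3): no bracket -> illegal
(1,4): flips 3 -> legal
(1,5): flips 2 -> legal
(3,0): flips 1 -> legal
(3,1): no bracket -> illegal
(3,5): flips 2 -> legal
(4,5): no bracket -> illegal
B mobility = 6
-- W to move --
(0,0): flips 1 -> legal
(0,1): no bracket -> illegal
(1,1): no bracket -> illegal
(1,2): no bracket -> illegal
(3,0): no bracket -> illegal
(3,1): flips 2 -> legal
(3,5): flips 1 -> legal
(4,1): flips 2 -> legal
(4,5): flips 1 -> legal
(5,1): flips 2 -> legal
(5,5): flips 2 -> legal
W mobility = 7

Answer: B=6 W=7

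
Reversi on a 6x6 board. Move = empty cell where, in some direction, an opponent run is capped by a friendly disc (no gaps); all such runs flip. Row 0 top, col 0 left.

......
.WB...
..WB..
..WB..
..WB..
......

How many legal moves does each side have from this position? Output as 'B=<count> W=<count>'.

Answer: B=7 W=7

Derivation:
-- B to move --
(0,0): flips 2 -> legal
(0,1): no bracket -> illegal
(0,2): no bracket -> illegal
(1,0): flips 1 -> legal
(1,3): no bracket -> illegal
(2,0): no bracket -> illegal
(2,1): flips 2 -> legal
(3,1): flips 1 -> legal
(4,1): flips 2 -> legal
(5,1): flips 1 -> legal
(5,2): flips 3 -> legal
(5,3): no bracket -> illegal
B mobility = 7
-- W to move --
(0,1): no bracket -> illegal
(0,2): flips 1 -> legal
(0,3): no bracket -> illegal
(1,3): flips 1 -> legal
(1,4): flips 1 -> legal
(2,1): no bracket -> illegal
(2,4): flips 2 -> legal
(3,4): flips 1 -> legal
(4,4): flips 2 -> legal
(5,2): no bracket -> illegal
(5,3): no bracket -> illegal
(5,4): flips 1 -> legal
W mobility = 7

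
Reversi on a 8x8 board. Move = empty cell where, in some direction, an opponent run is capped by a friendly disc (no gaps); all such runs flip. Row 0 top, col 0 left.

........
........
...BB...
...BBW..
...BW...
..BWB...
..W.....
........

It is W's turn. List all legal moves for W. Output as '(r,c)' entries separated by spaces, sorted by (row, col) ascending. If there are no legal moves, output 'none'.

Answer: (1,3) (1,4) (2,2) (3,2) (4,2) (5,1) (5,5) (6,4)

Derivation:
(1,2): no bracket -> illegal
(1,3): flips 4 -> legal
(1,4): flips 2 -> legal
(1,5): no bracket -> illegal
(2,2): flips 1 -> legal
(2,5): no bracket -> illegal
(3,2): flips 2 -> legal
(4,1): no bracket -> illegal
(4,2): flips 2 -> legal
(4,5): no bracket -> illegal
(5,1): flips 1 -> legal
(5,5): flips 1 -> legal
(6,1): no bracket -> illegal
(6,3): no bracket -> illegal
(6,4): flips 1 -> legal
(6,5): no bracket -> illegal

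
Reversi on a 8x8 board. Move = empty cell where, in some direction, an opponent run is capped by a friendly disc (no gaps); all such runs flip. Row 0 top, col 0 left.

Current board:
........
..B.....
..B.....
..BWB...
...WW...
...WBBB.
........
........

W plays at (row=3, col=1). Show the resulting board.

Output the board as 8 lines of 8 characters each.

Answer: ........
..B.....
..B.....
.WWWB...
...WW...
...WBBB.
........
........

Derivation:
Place W at (3,1); scan 8 dirs for brackets.
Dir NW: first cell '.' (not opp) -> no flip
Dir N: first cell '.' (not opp) -> no flip
Dir NE: opp run (2,2), next='.' -> no flip
Dir W: first cell '.' (not opp) -> no flip
Dir E: opp run (3,2) capped by W -> flip
Dir SW: first cell '.' (not opp) -> no flip
Dir S: first cell '.' (not opp) -> no flip
Dir SE: first cell '.' (not opp) -> no flip
All flips: (3,2)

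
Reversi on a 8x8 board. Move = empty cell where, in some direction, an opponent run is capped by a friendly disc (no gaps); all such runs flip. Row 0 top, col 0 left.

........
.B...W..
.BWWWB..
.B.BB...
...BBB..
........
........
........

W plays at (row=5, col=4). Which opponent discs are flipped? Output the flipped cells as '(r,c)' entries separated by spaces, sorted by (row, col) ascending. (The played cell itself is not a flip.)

Dir NW: opp run (4,3), next='.' -> no flip
Dir N: opp run (4,4) (3,4) capped by W -> flip
Dir NE: opp run (4,5), next='.' -> no flip
Dir W: first cell '.' (not opp) -> no flip
Dir E: first cell '.' (not opp) -> no flip
Dir SW: first cell '.' (not opp) -> no flip
Dir S: first cell '.' (not opp) -> no flip
Dir SE: first cell '.' (not opp) -> no flip

Answer: (3,4) (4,4)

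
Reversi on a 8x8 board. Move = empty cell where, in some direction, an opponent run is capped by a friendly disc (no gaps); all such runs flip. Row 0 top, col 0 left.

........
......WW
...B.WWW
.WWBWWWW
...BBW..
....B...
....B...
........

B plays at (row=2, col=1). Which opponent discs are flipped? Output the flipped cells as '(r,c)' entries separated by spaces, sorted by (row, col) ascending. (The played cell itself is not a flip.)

Answer: (3,2)

Derivation:
Dir NW: first cell '.' (not opp) -> no flip
Dir N: first cell '.' (not opp) -> no flip
Dir NE: first cell '.' (not opp) -> no flip
Dir W: first cell '.' (not opp) -> no flip
Dir E: first cell '.' (not opp) -> no flip
Dir SW: first cell '.' (not opp) -> no flip
Dir S: opp run (3,1), next='.' -> no flip
Dir SE: opp run (3,2) capped by B -> flip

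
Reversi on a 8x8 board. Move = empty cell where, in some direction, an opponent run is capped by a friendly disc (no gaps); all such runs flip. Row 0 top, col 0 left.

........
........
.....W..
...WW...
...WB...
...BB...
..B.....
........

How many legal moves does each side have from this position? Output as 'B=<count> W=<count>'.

-- B to move --
(1,4): no bracket -> illegal
(1,5): no bracket -> illegal
(1,6): no bracket -> illegal
(2,2): flips 1 -> legal
(2,3): flips 2 -> legal
(2,4): flips 1 -> legal
(2,6): no bracket -> illegal
(3,2): flips 1 -> legal
(3,5): no bracket -> illegal
(3,6): no bracket -> illegal
(4,2): flips 1 -> legal
(4,5): no bracket -> illegal
(5,2): no bracket -> illegal
B mobility = 5
-- W to move --
(3,5): no bracket -> illegal
(4,2): no bracket -> illegal
(4,5): flips 1 -> legal
(5,1): no bracket -> illegal
(5,2): no bracket -> illegal
(5,5): flips 1 -> legal
(6,1): no bracket -> illegal
(6,3): flips 1 -> legal
(6,4): flips 2 -> legal
(6,5): flips 1 -> legal
(7,1): no bracket -> illegal
(7,2): no bracket -> illegal
(7,3): no bracket -> illegal
W mobility = 5

Answer: B=5 W=5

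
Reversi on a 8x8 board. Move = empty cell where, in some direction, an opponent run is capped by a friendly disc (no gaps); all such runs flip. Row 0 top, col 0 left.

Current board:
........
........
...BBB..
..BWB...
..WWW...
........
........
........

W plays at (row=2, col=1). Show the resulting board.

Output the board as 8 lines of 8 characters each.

Answer: ........
........
.W.BBB..
..WWB...
..WWW...
........
........
........

Derivation:
Place W at (2,1); scan 8 dirs for brackets.
Dir NW: first cell '.' (not opp) -> no flip
Dir N: first cell '.' (not opp) -> no flip
Dir NE: first cell '.' (not opp) -> no flip
Dir W: first cell '.' (not opp) -> no flip
Dir E: first cell '.' (not opp) -> no flip
Dir SW: first cell '.' (not opp) -> no flip
Dir S: first cell '.' (not opp) -> no flip
Dir SE: opp run (3,2) capped by W -> flip
All flips: (3,2)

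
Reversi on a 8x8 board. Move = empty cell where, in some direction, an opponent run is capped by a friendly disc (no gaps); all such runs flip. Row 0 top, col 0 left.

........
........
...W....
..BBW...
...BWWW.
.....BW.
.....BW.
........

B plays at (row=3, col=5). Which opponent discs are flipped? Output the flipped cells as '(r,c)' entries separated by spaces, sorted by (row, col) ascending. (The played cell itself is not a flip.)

Dir NW: first cell '.' (not opp) -> no flip
Dir N: first cell '.' (not opp) -> no flip
Dir NE: first cell '.' (not opp) -> no flip
Dir W: opp run (3,4) capped by B -> flip
Dir E: first cell '.' (not opp) -> no flip
Dir SW: opp run (4,4), next='.' -> no flip
Dir S: opp run (4,5) capped by B -> flip
Dir SE: opp run (4,6), next='.' -> no flip

Answer: (3,4) (4,5)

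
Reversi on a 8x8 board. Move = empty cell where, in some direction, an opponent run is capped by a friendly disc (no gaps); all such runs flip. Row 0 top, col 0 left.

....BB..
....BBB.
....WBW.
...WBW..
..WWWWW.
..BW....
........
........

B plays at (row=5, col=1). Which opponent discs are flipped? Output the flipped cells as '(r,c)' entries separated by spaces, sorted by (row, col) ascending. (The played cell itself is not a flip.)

Dir NW: first cell '.' (not opp) -> no flip
Dir N: first cell '.' (not opp) -> no flip
Dir NE: opp run (4,2) (3,3) (2,4) capped by B -> flip
Dir W: first cell '.' (not opp) -> no flip
Dir E: first cell 'B' (not opp) -> no flip
Dir SW: first cell '.' (not opp) -> no flip
Dir S: first cell '.' (not opp) -> no flip
Dir SE: first cell '.' (not opp) -> no flip

Answer: (2,4) (3,3) (4,2)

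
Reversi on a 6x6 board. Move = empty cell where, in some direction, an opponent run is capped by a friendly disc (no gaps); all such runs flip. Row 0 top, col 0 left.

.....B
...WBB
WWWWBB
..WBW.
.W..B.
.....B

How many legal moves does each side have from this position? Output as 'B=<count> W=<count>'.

Answer: B=8 W=4

Derivation:
-- B to move --
(0,2): flips 1 -> legal
(0,3): flips 2 -> legal
(0,4): no bracket -> illegal
(1,0): no bracket -> illegal
(1,1): flips 1 -> legal
(1,2): flips 1 -> legal
(3,0): no bracket -> illegal
(3,1): flips 1 -> legal
(3,5): flips 1 -> legal
(4,0): no bracket -> illegal
(4,2): no bracket -> illegal
(4,3): flips 1 -> legal
(4,5): no bracket -> illegal
(5,0): flips 3 -> legal
(5,1): no bracket -> illegal
(5,2): no bracket -> illegal
B mobility = 8
-- W to move --
(0,3): no bracket -> illegal
(0,4): flips 2 -> legal
(3,5): flips 1 -> legal
(4,2): no bracket -> illegal
(4,3): flips 1 -> legal
(4,5): no bracket -> illegal
(5,3): no bracket -> illegal
(5,4): flips 1 -> legal
W mobility = 4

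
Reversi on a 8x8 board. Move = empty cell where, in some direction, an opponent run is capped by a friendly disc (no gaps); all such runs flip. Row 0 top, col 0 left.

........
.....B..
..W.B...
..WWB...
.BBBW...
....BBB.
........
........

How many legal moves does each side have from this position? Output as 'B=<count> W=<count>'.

Answer: B=6 W=11

Derivation:
-- B to move --
(1,1): flips 3 -> legal
(1,2): flips 2 -> legal
(1,3): no bracket -> illegal
(2,1): flips 1 -> legal
(2,3): flips 2 -> legal
(3,1): flips 2 -> legal
(3,5): no bracket -> illegal
(4,5): flips 1 -> legal
(5,3): no bracket -> illegal
B mobility = 6
-- W to move --
(0,4): no bracket -> illegal
(0,5): no bracket -> illegal
(0,6): flips 2 -> legal
(1,3): no bracket -> illegal
(1,4): flips 2 -> legal
(1,6): no bracket -> illegal
(2,3): no bracket -> illegal
(2,5): no bracket -> illegal
(2,6): no bracket -> illegal
(3,0): no bracket -> illegal
(3,1): no bracket -> illegal
(3,5): flips 1 -> legal
(4,0): flips 3 -> legal
(4,5): no bracket -> illegal
(4,6): no bracket -> illegal
(4,7): no bracket -> illegal
(5,0): flips 1 -> legal
(5,1): flips 1 -> legal
(5,2): flips 1 -> legal
(5,3): flips 1 -> legal
(5,7): no bracket -> illegal
(6,3): no bracket -> illegal
(6,4): flips 1 -> legal
(6,5): flips 2 -> legal
(6,6): flips 1 -> legal
(6,7): no bracket -> illegal
W mobility = 11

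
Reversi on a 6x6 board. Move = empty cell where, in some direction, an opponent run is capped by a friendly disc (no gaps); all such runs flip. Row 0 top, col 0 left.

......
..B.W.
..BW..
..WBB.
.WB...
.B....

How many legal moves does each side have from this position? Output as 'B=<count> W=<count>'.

-- B to move --
(0,3): no bracket -> illegal
(0,4): no bracket -> illegal
(0,5): no bracket -> illegal
(1,3): flips 1 -> legal
(1,5): no bracket -> illegal
(2,1): no bracket -> illegal
(2,4): flips 1 -> legal
(2,5): no bracket -> illegal
(3,0): no bracket -> illegal
(3,1): flips 2 -> legal
(4,0): flips 1 -> legal
(4,3): no bracket -> illegal
(5,0): no bracket -> illegal
(5,2): no bracket -> illegal
B mobility = 4
-- W to move --
(0,1): flips 1 -> legal
(0,2): flips 2 -> legal
(0,3): no bracket -> illegal
(1,1): no bracket -> illegal
(1,3): no bracket -> illegal
(2,1): flips 1 -> legal
(2,4): no bracket -> illegal
(2,5): no bracket -> illegal
(3,1): no bracket -> illegal
(3,5): flips 2 -> legal
(4,0): no bracket -> illegal
(4,3): flips 2 -> legal
(4,4): no bracket -> illegal
(4,5): flips 1 -> legal
(5,0): no bracket -> illegal
(5,2): flips 1 -> legal
(5,3): no bracket -> illegal
W mobility = 7

Answer: B=4 W=7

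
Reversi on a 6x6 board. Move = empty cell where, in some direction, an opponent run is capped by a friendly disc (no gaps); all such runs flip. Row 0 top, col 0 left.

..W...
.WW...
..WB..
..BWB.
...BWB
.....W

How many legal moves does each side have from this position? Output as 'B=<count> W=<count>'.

Answer: B=3 W=6

Derivation:
-- B to move --
(0,0): no bracket -> illegal
(0,1): flips 1 -> legal
(0,3): no bracket -> illegal
(1,0): no bracket -> illegal
(1,3): no bracket -> illegal
(2,0): no bracket -> illegal
(2,1): flips 1 -> legal
(2,4): no bracket -> illegal
(3,1): no bracket -> illegal
(3,5): no bracket -> illegal
(4,2): no bracket -> illegal
(5,3): no bracket -> illegal
(5,4): flips 1 -> legal
B mobility = 3
-- W to move --
(1,3): flips 1 -> legal
(1,4): no bracket -> illegal
(2,1): no bracket -> illegal
(2,4): flips 2 -> legal
(2,5): no bracket -> illegal
(3,1): flips 1 -> legal
(3,5): flips 2 -> legal
(4,1): no bracket -> illegal
(4,2): flips 2 -> legal
(5,2): no bracket -> illegal
(5,3): flips 1 -> legal
(5,4): no bracket -> illegal
W mobility = 6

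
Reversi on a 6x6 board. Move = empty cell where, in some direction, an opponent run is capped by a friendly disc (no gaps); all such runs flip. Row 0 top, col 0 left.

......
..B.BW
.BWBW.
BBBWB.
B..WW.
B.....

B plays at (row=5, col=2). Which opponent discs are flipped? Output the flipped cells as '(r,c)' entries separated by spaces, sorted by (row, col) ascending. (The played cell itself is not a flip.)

Answer: (4,3)

Derivation:
Dir NW: first cell '.' (not opp) -> no flip
Dir N: first cell '.' (not opp) -> no flip
Dir NE: opp run (4,3) capped by B -> flip
Dir W: first cell '.' (not opp) -> no flip
Dir E: first cell '.' (not opp) -> no flip
Dir SW: edge -> no flip
Dir S: edge -> no flip
Dir SE: edge -> no flip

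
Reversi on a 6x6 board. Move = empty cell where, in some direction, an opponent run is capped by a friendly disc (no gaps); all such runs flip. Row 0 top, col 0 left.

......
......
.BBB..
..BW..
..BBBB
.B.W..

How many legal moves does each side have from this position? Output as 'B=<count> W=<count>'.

Answer: B=2 W=5

Derivation:
-- B to move --
(2,4): flips 1 -> legal
(3,4): flips 1 -> legal
(5,2): no bracket -> illegal
(5,4): no bracket -> illegal
B mobility = 2
-- W to move --
(1,0): no bracket -> illegal
(1,1): flips 1 -> legal
(1,2): no bracket -> illegal
(1,3): flips 1 -> legal
(1,4): no bracket -> illegal
(2,0): no bracket -> illegal
(2,4): no bracket -> illegal
(3,0): no bracket -> illegal
(3,1): flips 2 -> legal
(3,4): no bracket -> illegal
(3,5): flips 1 -> legal
(4,0): no bracket -> illegal
(4,1): no bracket -> illegal
(5,0): no bracket -> illegal
(5,2): no bracket -> illegal
(5,4): no bracket -> illegal
(5,5): flips 1 -> legal
W mobility = 5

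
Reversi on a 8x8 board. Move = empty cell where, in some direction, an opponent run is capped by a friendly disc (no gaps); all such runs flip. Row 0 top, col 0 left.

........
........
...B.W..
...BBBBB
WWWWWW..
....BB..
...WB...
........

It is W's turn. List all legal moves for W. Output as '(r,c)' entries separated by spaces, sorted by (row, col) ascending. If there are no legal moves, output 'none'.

Answer: (1,2) (1,3) (2,2) (2,4) (2,6) (2,7) (4,7) (6,5) (6,6) (7,4)

Derivation:
(1,2): flips 2 -> legal
(1,3): flips 2 -> legal
(1,4): no bracket -> illegal
(2,2): flips 1 -> legal
(2,4): flips 2 -> legal
(2,6): flips 1 -> legal
(2,7): flips 1 -> legal
(3,2): no bracket -> illegal
(4,6): no bracket -> illegal
(4,7): flips 1 -> legal
(5,3): no bracket -> illegal
(5,6): no bracket -> illegal
(6,5): flips 3 -> legal
(6,6): flips 1 -> legal
(7,3): no bracket -> illegal
(7,4): flips 2 -> legal
(7,5): no bracket -> illegal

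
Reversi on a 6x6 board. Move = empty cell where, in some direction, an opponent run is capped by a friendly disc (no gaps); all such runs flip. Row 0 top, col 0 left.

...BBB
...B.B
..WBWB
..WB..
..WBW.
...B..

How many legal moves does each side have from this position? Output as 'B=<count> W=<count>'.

Answer: B=8 W=4

Derivation:
-- B to move --
(1,1): flips 1 -> legal
(1,2): no bracket -> illegal
(1,4): no bracket -> illegal
(2,1): flips 2 -> legal
(3,1): flips 3 -> legal
(3,4): no bracket -> illegal
(3,5): flips 2 -> legal
(4,1): flips 2 -> legal
(4,5): flips 1 -> legal
(5,1): flips 1 -> legal
(5,2): no bracket -> illegal
(5,4): no bracket -> illegal
(5,5): flips 1 -> legal
B mobility = 8
-- W to move --
(0,2): flips 1 -> legal
(1,2): no bracket -> illegal
(1,4): flips 1 -> legal
(3,4): flips 1 -> legal
(3,5): no bracket -> illegal
(5,2): no bracket -> illegal
(5,4): flips 1 -> legal
W mobility = 4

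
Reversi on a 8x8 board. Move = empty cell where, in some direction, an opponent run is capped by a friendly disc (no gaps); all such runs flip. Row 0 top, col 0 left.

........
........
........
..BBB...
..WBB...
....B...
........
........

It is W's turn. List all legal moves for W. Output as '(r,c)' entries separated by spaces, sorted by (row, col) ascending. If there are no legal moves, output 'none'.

(2,1): no bracket -> illegal
(2,2): flips 1 -> legal
(2,3): no bracket -> illegal
(2,4): flips 1 -> legal
(2,5): no bracket -> illegal
(3,1): no bracket -> illegal
(3,5): no bracket -> illegal
(4,1): no bracket -> illegal
(4,5): flips 2 -> legal
(5,2): no bracket -> illegal
(5,3): no bracket -> illegal
(5,5): no bracket -> illegal
(6,3): no bracket -> illegal
(6,4): no bracket -> illegal
(6,5): no bracket -> illegal

Answer: (2,2) (2,4) (4,5)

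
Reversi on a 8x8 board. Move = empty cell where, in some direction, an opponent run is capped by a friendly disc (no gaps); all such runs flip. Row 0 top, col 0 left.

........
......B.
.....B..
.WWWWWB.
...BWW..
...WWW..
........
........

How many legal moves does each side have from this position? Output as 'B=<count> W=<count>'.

Answer: B=6 W=6

Derivation:
-- B to move --
(2,0): no bracket -> illegal
(2,1): flips 1 -> legal
(2,2): no bracket -> illegal
(2,3): flips 1 -> legal
(2,4): no bracket -> illegal
(2,6): no bracket -> illegal
(3,0): flips 5 -> legal
(4,0): no bracket -> illegal
(4,1): no bracket -> illegal
(4,2): no bracket -> illegal
(4,6): flips 2 -> legal
(5,2): no bracket -> illegal
(5,6): no bracket -> illegal
(6,2): no bracket -> illegal
(6,3): flips 3 -> legal
(6,4): no bracket -> illegal
(6,5): flips 4 -> legal
(6,6): no bracket -> illegal
B mobility = 6
-- W to move --
(0,5): no bracket -> illegal
(0,6): no bracket -> illegal
(0,7): flips 2 -> legal
(1,4): no bracket -> illegal
(1,5): flips 1 -> legal
(1,7): no bracket -> illegal
(2,4): no bracket -> illegal
(2,6): no bracket -> illegal
(2,7): flips 1 -> legal
(3,7): flips 1 -> legal
(4,2): flips 1 -> legal
(4,6): no bracket -> illegal
(4,7): no bracket -> illegal
(5,2): flips 1 -> legal
W mobility = 6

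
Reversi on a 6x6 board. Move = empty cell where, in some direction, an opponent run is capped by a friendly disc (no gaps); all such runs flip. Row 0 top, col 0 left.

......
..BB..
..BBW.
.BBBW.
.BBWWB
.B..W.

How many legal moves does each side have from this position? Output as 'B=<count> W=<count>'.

Answer: B=5 W=7

Derivation:
-- B to move --
(1,4): no bracket -> illegal
(1,5): flips 1 -> legal
(2,5): flips 1 -> legal
(3,5): flips 2 -> legal
(5,2): no bracket -> illegal
(5,3): flips 1 -> legal
(5,5): flips 1 -> legal
B mobility = 5
-- W to move --
(0,1): flips 2 -> legal
(0,2): flips 1 -> legal
(0,3): flips 3 -> legal
(0,4): no bracket -> illegal
(1,1): flips 2 -> legal
(1,4): no bracket -> illegal
(2,0): no bracket -> illegal
(2,1): flips 3 -> legal
(3,0): flips 3 -> legal
(3,5): no bracket -> illegal
(4,0): flips 2 -> legal
(5,0): no bracket -> illegal
(5,2): no bracket -> illegal
(5,3): no bracket -> illegal
(5,5): no bracket -> illegal
W mobility = 7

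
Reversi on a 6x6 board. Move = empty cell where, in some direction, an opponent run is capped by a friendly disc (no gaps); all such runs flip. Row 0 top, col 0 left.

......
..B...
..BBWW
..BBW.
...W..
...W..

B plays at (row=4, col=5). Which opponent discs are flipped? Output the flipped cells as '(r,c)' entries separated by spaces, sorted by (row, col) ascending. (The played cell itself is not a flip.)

Answer: (3,4)

Derivation:
Dir NW: opp run (3,4) capped by B -> flip
Dir N: first cell '.' (not opp) -> no flip
Dir NE: edge -> no flip
Dir W: first cell '.' (not opp) -> no flip
Dir E: edge -> no flip
Dir SW: first cell '.' (not opp) -> no flip
Dir S: first cell '.' (not opp) -> no flip
Dir SE: edge -> no flip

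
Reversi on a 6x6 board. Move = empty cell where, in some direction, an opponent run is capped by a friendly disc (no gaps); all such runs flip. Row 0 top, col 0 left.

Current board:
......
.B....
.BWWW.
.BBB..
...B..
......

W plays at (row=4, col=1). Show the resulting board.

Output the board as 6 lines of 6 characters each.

Place W at (4,1); scan 8 dirs for brackets.
Dir NW: first cell '.' (not opp) -> no flip
Dir N: opp run (3,1) (2,1) (1,1), next='.' -> no flip
Dir NE: opp run (3,2) capped by W -> flip
Dir W: first cell '.' (not opp) -> no flip
Dir E: first cell '.' (not opp) -> no flip
Dir SW: first cell '.' (not opp) -> no flip
Dir S: first cell '.' (not opp) -> no flip
Dir SE: first cell '.' (not opp) -> no flip
All flips: (3,2)

Answer: ......
.B....
.BWWW.
.BWB..
.W.B..
......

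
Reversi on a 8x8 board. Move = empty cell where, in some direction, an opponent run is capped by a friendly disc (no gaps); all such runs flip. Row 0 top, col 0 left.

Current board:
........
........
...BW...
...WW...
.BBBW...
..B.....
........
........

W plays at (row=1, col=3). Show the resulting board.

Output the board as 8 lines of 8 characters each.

Place W at (1,3); scan 8 dirs for brackets.
Dir NW: first cell '.' (not opp) -> no flip
Dir N: first cell '.' (not opp) -> no flip
Dir NE: first cell '.' (not opp) -> no flip
Dir W: first cell '.' (not opp) -> no flip
Dir E: first cell '.' (not opp) -> no flip
Dir SW: first cell '.' (not opp) -> no flip
Dir S: opp run (2,3) capped by W -> flip
Dir SE: first cell 'W' (not opp) -> no flip
All flips: (2,3)

Answer: ........
...W....
...WW...
...WW...
.BBBW...
..B.....
........
........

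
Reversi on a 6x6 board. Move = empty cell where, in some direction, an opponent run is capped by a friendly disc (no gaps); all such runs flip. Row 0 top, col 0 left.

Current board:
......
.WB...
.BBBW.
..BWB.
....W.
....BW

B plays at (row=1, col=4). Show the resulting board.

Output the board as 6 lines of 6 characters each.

Answer: ......
.WB.B.
.BBBB.
..BWB.
....W.
....BW

Derivation:
Place B at (1,4); scan 8 dirs for brackets.
Dir NW: first cell '.' (not opp) -> no flip
Dir N: first cell '.' (not opp) -> no flip
Dir NE: first cell '.' (not opp) -> no flip
Dir W: first cell '.' (not opp) -> no flip
Dir E: first cell '.' (not opp) -> no flip
Dir SW: first cell 'B' (not opp) -> no flip
Dir S: opp run (2,4) capped by B -> flip
Dir SE: first cell '.' (not opp) -> no flip
All flips: (2,4)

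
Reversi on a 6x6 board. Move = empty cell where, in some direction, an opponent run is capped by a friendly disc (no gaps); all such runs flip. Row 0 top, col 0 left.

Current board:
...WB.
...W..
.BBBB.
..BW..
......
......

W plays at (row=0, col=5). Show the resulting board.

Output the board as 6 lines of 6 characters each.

Answer: ...WWW
...W..
.BBBB.
..BW..
......
......

Derivation:
Place W at (0,5); scan 8 dirs for brackets.
Dir NW: edge -> no flip
Dir N: edge -> no flip
Dir NE: edge -> no flip
Dir W: opp run (0,4) capped by W -> flip
Dir E: edge -> no flip
Dir SW: first cell '.' (not opp) -> no flip
Dir S: first cell '.' (not opp) -> no flip
Dir SE: edge -> no flip
All flips: (0,4)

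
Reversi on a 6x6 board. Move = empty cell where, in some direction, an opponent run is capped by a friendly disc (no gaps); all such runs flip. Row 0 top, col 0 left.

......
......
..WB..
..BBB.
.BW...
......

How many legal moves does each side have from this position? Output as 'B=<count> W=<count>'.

Answer: B=6 W=3

Derivation:
-- B to move --
(1,1): flips 1 -> legal
(1,2): flips 1 -> legal
(1,3): no bracket -> illegal
(2,1): flips 1 -> legal
(3,1): no bracket -> illegal
(4,3): flips 1 -> legal
(5,1): flips 1 -> legal
(5,2): flips 1 -> legal
(5,3): no bracket -> illegal
B mobility = 6
-- W to move --
(1,2): no bracket -> illegal
(1,3): no bracket -> illegal
(1,4): no bracket -> illegal
(2,1): no bracket -> illegal
(2,4): flips 2 -> legal
(2,5): no bracket -> illegal
(3,0): no bracket -> illegal
(3,1): no bracket -> illegal
(3,5): no bracket -> illegal
(4,0): flips 1 -> legal
(4,3): no bracket -> illegal
(4,4): flips 1 -> legal
(4,5): no bracket -> illegal
(5,0): no bracket -> illegal
(5,1): no bracket -> illegal
(5,2): no bracket -> illegal
W mobility = 3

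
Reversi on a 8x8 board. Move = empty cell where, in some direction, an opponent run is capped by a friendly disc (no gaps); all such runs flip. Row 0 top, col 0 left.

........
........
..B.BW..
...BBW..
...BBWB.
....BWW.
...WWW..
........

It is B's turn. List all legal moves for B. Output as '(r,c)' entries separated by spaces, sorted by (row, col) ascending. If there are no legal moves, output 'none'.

Answer: (1,6) (2,6) (3,6) (5,7) (6,6) (6,7) (7,2) (7,3) (7,4) (7,6)

Derivation:
(1,4): no bracket -> illegal
(1,5): no bracket -> illegal
(1,6): flips 1 -> legal
(2,6): flips 2 -> legal
(3,6): flips 2 -> legal
(4,7): no bracket -> illegal
(5,2): no bracket -> illegal
(5,3): no bracket -> illegal
(5,7): flips 2 -> legal
(6,2): no bracket -> illegal
(6,6): flips 2 -> legal
(6,7): flips 2 -> legal
(7,2): flips 1 -> legal
(7,3): flips 2 -> legal
(7,4): flips 1 -> legal
(7,5): no bracket -> illegal
(7,6): flips 1 -> legal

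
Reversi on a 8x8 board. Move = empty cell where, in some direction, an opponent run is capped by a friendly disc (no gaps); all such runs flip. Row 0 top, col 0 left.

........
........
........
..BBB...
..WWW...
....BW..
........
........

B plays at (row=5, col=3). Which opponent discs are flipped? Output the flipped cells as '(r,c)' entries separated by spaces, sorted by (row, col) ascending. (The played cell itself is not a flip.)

Dir NW: opp run (4,2), next='.' -> no flip
Dir N: opp run (4,3) capped by B -> flip
Dir NE: opp run (4,4), next='.' -> no flip
Dir W: first cell '.' (not opp) -> no flip
Dir E: first cell 'B' (not opp) -> no flip
Dir SW: first cell '.' (not opp) -> no flip
Dir S: first cell '.' (not opp) -> no flip
Dir SE: first cell '.' (not opp) -> no flip

Answer: (4,3)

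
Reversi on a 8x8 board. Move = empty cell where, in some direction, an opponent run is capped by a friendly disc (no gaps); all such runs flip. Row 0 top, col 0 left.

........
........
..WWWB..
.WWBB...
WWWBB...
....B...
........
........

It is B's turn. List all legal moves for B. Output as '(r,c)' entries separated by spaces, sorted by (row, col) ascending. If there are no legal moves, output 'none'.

Answer: (1,1) (1,2) (1,3) (1,4) (1,5) (2,1) (3,0) (5,1)

Derivation:
(1,1): flips 1 -> legal
(1,2): flips 1 -> legal
(1,3): flips 1 -> legal
(1,4): flips 1 -> legal
(1,5): flips 1 -> legal
(2,0): no bracket -> illegal
(2,1): flips 4 -> legal
(3,0): flips 2 -> legal
(3,5): no bracket -> illegal
(5,0): no bracket -> illegal
(5,1): flips 1 -> legal
(5,2): no bracket -> illegal
(5,3): no bracket -> illegal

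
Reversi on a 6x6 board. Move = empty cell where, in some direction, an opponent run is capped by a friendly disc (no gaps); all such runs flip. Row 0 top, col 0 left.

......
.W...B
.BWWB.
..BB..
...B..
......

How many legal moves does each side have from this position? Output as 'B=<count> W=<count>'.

-- B to move --
(0,0): flips 2 -> legal
(0,1): flips 1 -> legal
(0,2): no bracket -> illegal
(1,0): no bracket -> illegal
(1,2): flips 1 -> legal
(1,3): flips 1 -> legal
(1,4): flips 1 -> legal
(2,0): no bracket -> illegal
(3,1): no bracket -> illegal
(3,4): no bracket -> illegal
B mobility = 5
-- W to move --
(0,4): no bracket -> illegal
(0,5): no bracket -> illegal
(1,0): no bracket -> illegal
(1,2): no bracket -> illegal
(1,3): no bracket -> illegal
(1,4): no bracket -> illegal
(2,0): flips 1 -> legal
(2,5): flips 1 -> legal
(3,0): no bracket -> illegal
(3,1): flips 1 -> legal
(3,4): no bracket -> illegal
(3,5): no bracket -> illegal
(4,1): flips 1 -> legal
(4,2): flips 1 -> legal
(4,4): flips 1 -> legal
(5,2): no bracket -> illegal
(5,3): flips 2 -> legal
(5,4): no bracket -> illegal
W mobility = 7

Answer: B=5 W=7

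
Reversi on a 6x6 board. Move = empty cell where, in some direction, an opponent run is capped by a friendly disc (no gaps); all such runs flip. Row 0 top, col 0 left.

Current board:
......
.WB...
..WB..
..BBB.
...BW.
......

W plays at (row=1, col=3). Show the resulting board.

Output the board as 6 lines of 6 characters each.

Place W at (1,3); scan 8 dirs for brackets.
Dir NW: first cell '.' (not opp) -> no flip
Dir N: first cell '.' (not opp) -> no flip
Dir NE: first cell '.' (not opp) -> no flip
Dir W: opp run (1,2) capped by W -> flip
Dir E: first cell '.' (not opp) -> no flip
Dir SW: first cell 'W' (not opp) -> no flip
Dir S: opp run (2,3) (3,3) (4,3), next='.' -> no flip
Dir SE: first cell '.' (not opp) -> no flip
All flips: (1,2)

Answer: ......
.WWW..
..WB..
..BBB.
...BW.
......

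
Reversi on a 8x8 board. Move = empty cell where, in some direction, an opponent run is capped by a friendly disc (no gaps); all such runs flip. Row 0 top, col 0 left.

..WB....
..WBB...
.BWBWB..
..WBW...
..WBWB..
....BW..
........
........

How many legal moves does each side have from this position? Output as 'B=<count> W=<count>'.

-- B to move --
(0,1): flips 2 -> legal
(1,1): flips 2 -> legal
(1,5): flips 1 -> legal
(3,1): flips 2 -> legal
(3,5): flips 2 -> legal
(4,1): flips 2 -> legal
(4,6): no bracket -> illegal
(5,1): flips 1 -> legal
(5,2): no bracket -> illegal
(5,3): no bracket -> illegal
(5,6): flips 1 -> legal
(6,4): no bracket -> illegal
(6,5): flips 1 -> legal
(6,6): flips 2 -> legal
B mobility = 10
-- W to move --
(0,4): flips 3 -> legal
(0,5): flips 2 -> legal
(1,0): flips 1 -> legal
(1,1): no bracket -> illegal
(1,5): flips 2 -> legal
(1,6): flips 1 -> legal
(2,0): flips 1 -> legal
(2,6): flips 1 -> legal
(3,0): flips 1 -> legal
(3,1): no bracket -> illegal
(3,5): flips 1 -> legal
(3,6): no bracket -> illegal
(4,6): flips 1 -> legal
(5,2): flips 1 -> legal
(5,3): flips 1 -> legal
(5,6): flips 1 -> legal
(6,3): no bracket -> illegal
(6,4): flips 1 -> legal
(6,5): flips 2 -> legal
W mobility = 15

Answer: B=10 W=15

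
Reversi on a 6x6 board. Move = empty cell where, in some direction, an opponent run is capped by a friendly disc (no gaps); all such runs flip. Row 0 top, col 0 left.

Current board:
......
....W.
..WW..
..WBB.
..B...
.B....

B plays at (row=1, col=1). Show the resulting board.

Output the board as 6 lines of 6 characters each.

Answer: ......
.B..W.
..BW..
..WBB.
..B...
.B....

Derivation:
Place B at (1,1); scan 8 dirs for brackets.
Dir NW: first cell '.' (not opp) -> no flip
Dir N: first cell '.' (not opp) -> no flip
Dir NE: first cell '.' (not opp) -> no flip
Dir W: first cell '.' (not opp) -> no flip
Dir E: first cell '.' (not opp) -> no flip
Dir SW: first cell '.' (not opp) -> no flip
Dir S: first cell '.' (not opp) -> no flip
Dir SE: opp run (2,2) capped by B -> flip
All flips: (2,2)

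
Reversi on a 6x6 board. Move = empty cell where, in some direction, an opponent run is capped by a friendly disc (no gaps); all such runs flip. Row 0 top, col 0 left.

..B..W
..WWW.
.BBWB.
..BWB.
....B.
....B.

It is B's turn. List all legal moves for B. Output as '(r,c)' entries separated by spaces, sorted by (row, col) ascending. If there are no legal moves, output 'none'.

Answer: (0,1) (0,3) (0,4) (4,2)

Derivation:
(0,1): flips 2 -> legal
(0,3): flips 1 -> legal
(0,4): flips 2 -> legal
(1,1): no bracket -> illegal
(1,5): no bracket -> illegal
(2,5): no bracket -> illegal
(4,2): flips 1 -> legal
(4,3): no bracket -> illegal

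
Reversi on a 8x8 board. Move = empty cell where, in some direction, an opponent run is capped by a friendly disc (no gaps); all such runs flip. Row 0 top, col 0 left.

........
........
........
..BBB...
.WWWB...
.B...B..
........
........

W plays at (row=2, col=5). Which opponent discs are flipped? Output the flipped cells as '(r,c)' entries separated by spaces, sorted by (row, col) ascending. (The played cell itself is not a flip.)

Answer: (3,4)

Derivation:
Dir NW: first cell '.' (not opp) -> no flip
Dir N: first cell '.' (not opp) -> no flip
Dir NE: first cell '.' (not opp) -> no flip
Dir W: first cell '.' (not opp) -> no flip
Dir E: first cell '.' (not opp) -> no flip
Dir SW: opp run (3,4) capped by W -> flip
Dir S: first cell '.' (not opp) -> no flip
Dir SE: first cell '.' (not opp) -> no flip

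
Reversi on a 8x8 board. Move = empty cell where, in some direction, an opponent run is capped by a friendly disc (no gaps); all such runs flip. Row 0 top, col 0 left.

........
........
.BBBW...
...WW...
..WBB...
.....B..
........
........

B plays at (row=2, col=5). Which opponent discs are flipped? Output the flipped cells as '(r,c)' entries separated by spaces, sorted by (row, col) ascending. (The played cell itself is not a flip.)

Answer: (2,4) (3,4)

Derivation:
Dir NW: first cell '.' (not opp) -> no flip
Dir N: first cell '.' (not opp) -> no flip
Dir NE: first cell '.' (not opp) -> no flip
Dir W: opp run (2,4) capped by B -> flip
Dir E: first cell '.' (not opp) -> no flip
Dir SW: opp run (3,4) capped by B -> flip
Dir S: first cell '.' (not opp) -> no flip
Dir SE: first cell '.' (not opp) -> no flip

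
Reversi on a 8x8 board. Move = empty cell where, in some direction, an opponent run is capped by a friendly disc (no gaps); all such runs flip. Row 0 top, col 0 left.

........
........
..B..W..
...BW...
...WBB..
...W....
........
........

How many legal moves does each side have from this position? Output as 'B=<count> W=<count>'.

Answer: B=6 W=6

Derivation:
-- B to move --
(1,4): no bracket -> illegal
(1,5): no bracket -> illegal
(1,6): no bracket -> illegal
(2,3): flips 1 -> legal
(2,4): flips 1 -> legal
(2,6): no bracket -> illegal
(3,2): no bracket -> illegal
(3,5): flips 1 -> legal
(3,6): no bracket -> illegal
(4,2): flips 1 -> legal
(5,2): no bracket -> illegal
(5,4): no bracket -> illegal
(6,2): flips 1 -> legal
(6,3): flips 2 -> legal
(6,4): no bracket -> illegal
B mobility = 6
-- W to move --
(1,1): no bracket -> illegal
(1,2): no bracket -> illegal
(1,3): no bracket -> illegal
(2,1): no bracket -> illegal
(2,3): flips 1 -> legal
(2,4): no bracket -> illegal
(3,1): no bracket -> illegal
(3,2): flips 1 -> legal
(3,5): flips 1 -> legal
(3,6): no bracket -> illegal
(4,2): no bracket -> illegal
(4,6): flips 2 -> legal
(5,4): flips 1 -> legal
(5,5): no bracket -> illegal
(5,6): flips 1 -> legal
W mobility = 6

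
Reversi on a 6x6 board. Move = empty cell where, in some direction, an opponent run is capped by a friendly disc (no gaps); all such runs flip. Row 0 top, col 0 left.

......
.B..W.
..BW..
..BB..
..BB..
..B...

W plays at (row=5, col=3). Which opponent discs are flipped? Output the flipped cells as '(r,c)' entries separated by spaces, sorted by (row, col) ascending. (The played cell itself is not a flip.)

Answer: (3,3) (4,3)

Derivation:
Dir NW: opp run (4,2), next='.' -> no flip
Dir N: opp run (4,3) (3,3) capped by W -> flip
Dir NE: first cell '.' (not opp) -> no flip
Dir W: opp run (5,2), next='.' -> no flip
Dir E: first cell '.' (not opp) -> no flip
Dir SW: edge -> no flip
Dir S: edge -> no flip
Dir SE: edge -> no flip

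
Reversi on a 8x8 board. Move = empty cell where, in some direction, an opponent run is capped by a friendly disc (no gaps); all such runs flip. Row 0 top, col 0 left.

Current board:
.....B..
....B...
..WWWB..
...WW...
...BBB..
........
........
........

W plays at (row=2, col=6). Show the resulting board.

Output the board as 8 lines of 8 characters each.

Answer: .....B..
....B...
..WWWWW.
...WW...
...BBB..
........
........
........

Derivation:
Place W at (2,6); scan 8 dirs for brackets.
Dir NW: first cell '.' (not opp) -> no flip
Dir N: first cell '.' (not opp) -> no flip
Dir NE: first cell '.' (not opp) -> no flip
Dir W: opp run (2,5) capped by W -> flip
Dir E: first cell '.' (not opp) -> no flip
Dir SW: first cell '.' (not opp) -> no flip
Dir S: first cell '.' (not opp) -> no flip
Dir SE: first cell '.' (not opp) -> no flip
All flips: (2,5)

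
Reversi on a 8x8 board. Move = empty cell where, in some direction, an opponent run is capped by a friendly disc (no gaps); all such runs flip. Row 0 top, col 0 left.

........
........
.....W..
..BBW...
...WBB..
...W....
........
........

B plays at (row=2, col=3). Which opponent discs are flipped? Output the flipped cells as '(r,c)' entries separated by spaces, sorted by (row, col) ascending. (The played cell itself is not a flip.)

Dir NW: first cell '.' (not opp) -> no flip
Dir N: first cell '.' (not opp) -> no flip
Dir NE: first cell '.' (not opp) -> no flip
Dir W: first cell '.' (not opp) -> no flip
Dir E: first cell '.' (not opp) -> no flip
Dir SW: first cell 'B' (not opp) -> no flip
Dir S: first cell 'B' (not opp) -> no flip
Dir SE: opp run (3,4) capped by B -> flip

Answer: (3,4)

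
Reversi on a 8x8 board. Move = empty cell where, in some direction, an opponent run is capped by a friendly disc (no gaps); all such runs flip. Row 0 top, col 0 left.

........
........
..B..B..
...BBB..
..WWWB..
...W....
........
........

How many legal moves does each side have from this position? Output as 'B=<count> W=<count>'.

Answer: B=7 W=6

Derivation:
-- B to move --
(3,1): no bracket -> illegal
(3,2): no bracket -> illegal
(4,1): flips 3 -> legal
(5,1): flips 1 -> legal
(5,2): flips 1 -> legal
(5,4): flips 1 -> legal
(5,5): flips 1 -> legal
(6,2): flips 2 -> legal
(6,3): flips 2 -> legal
(6,4): no bracket -> illegal
B mobility = 7
-- W to move --
(1,1): flips 2 -> legal
(1,2): no bracket -> illegal
(1,3): no bracket -> illegal
(1,4): no bracket -> illegal
(1,5): no bracket -> illegal
(1,6): flips 2 -> legal
(2,1): no bracket -> illegal
(2,3): flips 1 -> legal
(2,4): flips 2 -> legal
(2,6): flips 1 -> legal
(3,1): no bracket -> illegal
(3,2): no bracket -> illegal
(3,6): no bracket -> illegal
(4,6): flips 1 -> legal
(5,4): no bracket -> illegal
(5,5): no bracket -> illegal
(5,6): no bracket -> illegal
W mobility = 6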